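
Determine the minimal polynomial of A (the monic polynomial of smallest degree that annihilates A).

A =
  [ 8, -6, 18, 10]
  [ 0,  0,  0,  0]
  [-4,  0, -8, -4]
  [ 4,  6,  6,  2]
x^3 - 2*x^2 - 8*x

The characteristic polynomial is χ_A(x) = x^2*(x - 4)*(x + 2), so the eigenvalues are known. The minimal polynomial is
  m_A(x) = Π_λ (x − λ)^{k_λ}
where k_λ is the size of the *largest* Jordan block for λ (equivalently, the smallest k with (A − λI)^k v = 0 for every generalised eigenvector v of λ).

  λ = -2: largest Jordan block has size 1, contributing (x + 2)
  λ = 0: largest Jordan block has size 1, contributing (x − 0)
  λ = 4: largest Jordan block has size 1, contributing (x − 4)

So m_A(x) = x*(x - 4)*(x + 2) = x^3 - 2*x^2 - 8*x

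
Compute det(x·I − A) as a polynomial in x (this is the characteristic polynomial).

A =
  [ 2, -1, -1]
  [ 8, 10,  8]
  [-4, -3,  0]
x^3 - 12*x^2 + 48*x - 64

Expanding det(x·I − A) (e.g. by cofactor expansion or by noting that A is similar to its Jordan form J, which has the same characteristic polynomial as A) gives
  χ_A(x) = x^3 - 12*x^2 + 48*x - 64
which factors as (x - 4)^3. The eigenvalues (with algebraic multiplicities) are λ = 4 with multiplicity 3.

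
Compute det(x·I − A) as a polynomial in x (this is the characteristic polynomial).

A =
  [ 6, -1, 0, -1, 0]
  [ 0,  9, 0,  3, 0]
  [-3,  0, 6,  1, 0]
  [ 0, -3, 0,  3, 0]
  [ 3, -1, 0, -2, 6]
x^5 - 30*x^4 + 360*x^3 - 2160*x^2 + 6480*x - 7776

Expanding det(x·I − A) (e.g. by cofactor expansion or by noting that A is similar to its Jordan form J, which has the same characteristic polynomial as A) gives
  χ_A(x) = x^5 - 30*x^4 + 360*x^3 - 2160*x^2 + 6480*x - 7776
which factors as (x - 6)^5. The eigenvalues (with algebraic multiplicities) are λ = 6 with multiplicity 5.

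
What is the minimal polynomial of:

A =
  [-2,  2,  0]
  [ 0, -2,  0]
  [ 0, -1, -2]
x^2 + 4*x + 4

The characteristic polynomial is χ_A(x) = (x + 2)^3, so the eigenvalues are known. The minimal polynomial is
  m_A(x) = Π_λ (x − λ)^{k_λ}
where k_λ is the size of the *largest* Jordan block for λ (equivalently, the smallest k with (A − λI)^k v = 0 for every generalised eigenvector v of λ).

  λ = -2: largest Jordan block has size 2, contributing (x + 2)^2

So m_A(x) = (x + 2)^2 = x^2 + 4*x + 4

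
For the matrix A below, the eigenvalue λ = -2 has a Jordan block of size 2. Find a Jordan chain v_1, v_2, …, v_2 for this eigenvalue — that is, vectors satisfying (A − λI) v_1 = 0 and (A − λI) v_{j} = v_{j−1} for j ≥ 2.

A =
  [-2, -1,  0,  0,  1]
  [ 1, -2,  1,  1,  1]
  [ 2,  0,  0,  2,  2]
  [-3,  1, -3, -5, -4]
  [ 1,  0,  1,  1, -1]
A Jordan chain for λ = -2 of length 2:
v_1 = (0, 1, 2, -3, 1)ᵀ
v_2 = (1, 0, 0, 0, 0)ᵀ

Let N = A − (-2)·I. We want v_2 with N^2 v_2 = 0 but N^1 v_2 ≠ 0; then v_{j-1} := N · v_j for j = 2, …, 2.

Pick v_2 = (1, 0, 0, 0, 0)ᵀ.
Then v_1 = N · v_2 = (0, 1, 2, -3, 1)ᵀ.

Sanity check: (A − (-2)·I) v_1 = (0, 0, 0, 0, 0)ᵀ = 0. ✓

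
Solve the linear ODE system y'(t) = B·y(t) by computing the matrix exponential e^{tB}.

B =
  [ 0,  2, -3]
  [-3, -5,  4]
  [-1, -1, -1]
e^{tB} =
  [t^2*exp(-2*t)/2 + 2*t*exp(-2*t) + exp(-2*t), t^2*exp(-2*t)/2 + 2*t*exp(-2*t), -t^2*exp(-2*t)/2 - 3*t*exp(-2*t)]
  [-t^2*exp(-2*t)/2 - 3*t*exp(-2*t), -t^2*exp(-2*t)/2 - 3*t*exp(-2*t) + exp(-2*t), t^2*exp(-2*t)/2 + 4*t*exp(-2*t)]
  [-t*exp(-2*t), -t*exp(-2*t), t*exp(-2*t) + exp(-2*t)]

Strategy: write B = P · J · P⁻¹ where J is a Jordan canonical form, so e^{tB} = P · e^{tJ} · P⁻¹, and e^{tJ} can be computed block-by-block.

B has Jordan form
J =
  [-2,  1,  0]
  [ 0, -2,  1]
  [ 0,  0, -2]
(up to reordering of blocks).

Per-block formulas:
  For a 3×3 Jordan block J_3(-2): exp(t · J_3(-2)) = e^(-2t)·(I + t·N + (t^2/2)·N^2), where N is the 3×3 nilpotent shift.

After assembling e^{tJ} and conjugating by P, we get:

e^{tB} =
  [t^2*exp(-2*t)/2 + 2*t*exp(-2*t) + exp(-2*t), t^2*exp(-2*t)/2 + 2*t*exp(-2*t), -t^2*exp(-2*t)/2 - 3*t*exp(-2*t)]
  [-t^2*exp(-2*t)/2 - 3*t*exp(-2*t), -t^2*exp(-2*t)/2 - 3*t*exp(-2*t) + exp(-2*t), t^2*exp(-2*t)/2 + 4*t*exp(-2*t)]
  [-t*exp(-2*t), -t*exp(-2*t), t*exp(-2*t) + exp(-2*t)]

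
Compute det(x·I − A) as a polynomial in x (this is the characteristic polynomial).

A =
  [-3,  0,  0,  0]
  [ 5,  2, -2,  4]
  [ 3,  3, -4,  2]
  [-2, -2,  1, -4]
x^4 + 9*x^3 + 30*x^2 + 44*x + 24

Expanding det(x·I − A) (e.g. by cofactor expansion or by noting that A is similar to its Jordan form J, which has the same characteristic polynomial as A) gives
  χ_A(x) = x^4 + 9*x^3 + 30*x^2 + 44*x + 24
which factors as (x + 2)^3*(x + 3). The eigenvalues (with algebraic multiplicities) are λ = -3 with multiplicity 1, λ = -2 with multiplicity 3.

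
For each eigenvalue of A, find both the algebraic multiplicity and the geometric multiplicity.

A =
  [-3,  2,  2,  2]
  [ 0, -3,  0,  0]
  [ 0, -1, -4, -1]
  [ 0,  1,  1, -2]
λ = -3: alg = 4, geom = 3

Step 1 — factor the characteristic polynomial to read off the algebraic multiplicities:
  χ_A(x) = (x + 3)^4

Step 2 — compute geometric multiplicities via the rank-nullity identity g(λ) = n − rank(A − λI):
  rank(A − (-3)·I) = 1, so dim ker(A − (-3)·I) = n − 1 = 3

Summary:
  λ = -3: algebraic multiplicity = 4, geometric multiplicity = 3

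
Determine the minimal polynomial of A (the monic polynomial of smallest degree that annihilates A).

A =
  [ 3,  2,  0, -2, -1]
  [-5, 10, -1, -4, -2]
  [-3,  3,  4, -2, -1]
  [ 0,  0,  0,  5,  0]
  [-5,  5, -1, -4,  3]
x^3 - 15*x^2 + 75*x - 125

The characteristic polynomial is χ_A(x) = (x - 5)^5, so the eigenvalues are known. The minimal polynomial is
  m_A(x) = Π_λ (x − λ)^{k_λ}
where k_λ is the size of the *largest* Jordan block for λ (equivalently, the smallest k with (A − λI)^k v = 0 for every generalised eigenvector v of λ).

  λ = 5: largest Jordan block has size 3, contributing (x − 5)^3

So m_A(x) = (x - 5)^3 = x^3 - 15*x^2 + 75*x - 125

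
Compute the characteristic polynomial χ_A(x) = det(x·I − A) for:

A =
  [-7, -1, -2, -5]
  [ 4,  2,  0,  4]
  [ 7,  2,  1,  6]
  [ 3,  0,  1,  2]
x^4 + 2*x^3

Expanding det(x·I − A) (e.g. by cofactor expansion or by noting that A is similar to its Jordan form J, which has the same characteristic polynomial as A) gives
  χ_A(x) = x^4 + 2*x^3
which factors as x^3*(x + 2). The eigenvalues (with algebraic multiplicities) are λ = -2 with multiplicity 1, λ = 0 with multiplicity 3.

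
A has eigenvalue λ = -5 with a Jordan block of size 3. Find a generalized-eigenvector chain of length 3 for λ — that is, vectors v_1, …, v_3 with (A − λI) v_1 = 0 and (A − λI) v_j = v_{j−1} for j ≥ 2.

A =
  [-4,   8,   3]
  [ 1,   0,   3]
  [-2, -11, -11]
A Jordan chain for λ = -5 of length 3:
v_1 = (3, 0, -1)ᵀ
v_2 = (1, 1, -2)ᵀ
v_3 = (1, 0, 0)ᵀ

Let N = A − (-5)·I. We want v_3 with N^3 v_3 = 0 but N^2 v_3 ≠ 0; then v_{j-1} := N · v_j for j = 3, …, 2.

Pick v_3 = (1, 0, 0)ᵀ.
Then v_2 = N · v_3 = (1, 1, -2)ᵀ.
Then v_1 = N · v_2 = (3, 0, -1)ᵀ.

Sanity check: (A − (-5)·I) v_1 = (0, 0, 0)ᵀ = 0. ✓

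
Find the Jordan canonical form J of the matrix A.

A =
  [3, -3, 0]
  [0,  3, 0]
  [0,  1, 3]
J_2(3) ⊕ J_1(3)

The characteristic polynomial is
  det(x·I − A) = x^3 - 9*x^2 + 27*x - 27 = (x - 3)^3

Eigenvalues and multiplicities (the geometric multiplicity of λ is n − rank(A − λI), which equals the number of Jordan blocks for λ):
  λ = 3: algebraic multiplicity = 3, geometric multiplicity = 2

Determining the block sizes for each eigenvalue:
  λ = 3: 2 blocks summing to 3 forces exactly one block of size 2 and the rest size 1 → block sizes [2, 1]

Assembling the blocks gives a Jordan form
J =
  [3, 1, 0]
  [0, 3, 0]
  [0, 0, 3]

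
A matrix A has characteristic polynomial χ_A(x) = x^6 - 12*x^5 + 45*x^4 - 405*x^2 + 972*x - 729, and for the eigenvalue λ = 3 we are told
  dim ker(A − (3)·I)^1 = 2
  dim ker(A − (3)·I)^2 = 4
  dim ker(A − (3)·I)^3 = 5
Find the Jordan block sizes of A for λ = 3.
Block sizes for λ = 3: [3, 2]

From the dimensions of kernels of powers, the number of Jordan blocks of size at least j is d_j − d_{j−1} where d_j = dim ker(N^j) (with d_0 = 0). Computing the differences gives [2, 2, 1].
The number of blocks of size exactly k is (#blocks of size ≥ k) − (#blocks of size ≥ k + 1), so the partition is: 1 block(s) of size 2, 1 block(s) of size 3.
In nonincreasing order the block sizes are [3, 2].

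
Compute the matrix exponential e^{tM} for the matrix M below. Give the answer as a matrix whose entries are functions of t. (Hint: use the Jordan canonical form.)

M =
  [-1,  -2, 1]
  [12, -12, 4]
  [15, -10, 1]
e^{tM} =
  [3*t*exp(-4*t) + exp(-4*t), -2*t*exp(-4*t), t*exp(-4*t)]
  [12*t*exp(-4*t), -8*t*exp(-4*t) + exp(-4*t), 4*t*exp(-4*t)]
  [15*t*exp(-4*t), -10*t*exp(-4*t), 5*t*exp(-4*t) + exp(-4*t)]

Strategy: write M = P · J · P⁻¹ where J is a Jordan canonical form, so e^{tM} = P · e^{tJ} · P⁻¹, and e^{tJ} can be computed block-by-block.

M has Jordan form
J =
  [-4,  1,  0]
  [ 0, -4,  0]
  [ 0,  0, -4]
(up to reordering of blocks).

Per-block formulas:
  For a 1×1 block at λ = -4: exp(t · [-4]) = [e^(-4t)].
  For a 2×2 Jordan block J_2(-4): exp(t · J_2(-4)) = e^(-4t)·(I + t·N), where N is the 2×2 nilpotent shift.

After assembling e^{tJ} and conjugating by P, we get:

e^{tM} =
  [3*t*exp(-4*t) + exp(-4*t), -2*t*exp(-4*t), t*exp(-4*t)]
  [12*t*exp(-4*t), -8*t*exp(-4*t) + exp(-4*t), 4*t*exp(-4*t)]
  [15*t*exp(-4*t), -10*t*exp(-4*t), 5*t*exp(-4*t) + exp(-4*t)]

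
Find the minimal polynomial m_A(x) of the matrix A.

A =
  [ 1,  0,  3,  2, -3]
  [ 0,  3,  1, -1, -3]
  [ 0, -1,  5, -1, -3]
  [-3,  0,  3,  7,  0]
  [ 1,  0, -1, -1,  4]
x^3 - 12*x^2 + 48*x - 64

The characteristic polynomial is χ_A(x) = (x - 4)^5, so the eigenvalues are known. The minimal polynomial is
  m_A(x) = Π_λ (x − λ)^{k_λ}
where k_λ is the size of the *largest* Jordan block for λ (equivalently, the smallest k with (A − λI)^k v = 0 for every generalised eigenvector v of λ).

  λ = 4: largest Jordan block has size 3, contributing (x − 4)^3

So m_A(x) = (x - 4)^3 = x^3 - 12*x^2 + 48*x - 64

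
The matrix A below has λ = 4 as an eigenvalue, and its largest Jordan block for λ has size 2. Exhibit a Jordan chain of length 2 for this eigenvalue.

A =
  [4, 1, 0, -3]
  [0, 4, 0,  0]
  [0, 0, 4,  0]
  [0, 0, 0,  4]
A Jordan chain for λ = 4 of length 2:
v_1 = (1, 0, 0, 0)ᵀ
v_2 = (0, 1, 0, 0)ᵀ

Let N = A − (4)·I. We want v_2 with N^2 v_2 = 0 but N^1 v_2 ≠ 0; then v_{j-1} := N · v_j for j = 2, …, 2.

Pick v_2 = (0, 1, 0, 0)ᵀ.
Then v_1 = N · v_2 = (1, 0, 0, 0)ᵀ.

Sanity check: (A − (4)·I) v_1 = (0, 0, 0, 0)ᵀ = 0. ✓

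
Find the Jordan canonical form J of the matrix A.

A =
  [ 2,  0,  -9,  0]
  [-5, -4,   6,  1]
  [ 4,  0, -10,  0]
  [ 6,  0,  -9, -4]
J_2(-4) ⊕ J_2(-4)

The characteristic polynomial is
  det(x·I − A) = x^4 + 16*x^3 + 96*x^2 + 256*x + 256 = (x + 4)^4

Eigenvalues and multiplicities (the geometric multiplicity of λ is n − rank(A − λI), which equals the number of Jordan blocks for λ):
  λ = -4: algebraic multiplicity = 4, geometric multiplicity = 2

Determining the block sizes for each eigenvalue:
  λ = -4: with am = 4 and gm = 2, the partition is not yet determined (e.g. several partitions of 4 into 2 parts exist). Let N = A − (-4)·I. Computing rank(N^1) = 2, rank(N^2) = 0; the number of blocks of size ≥ j is rank(N^{j−1}) − rank(N^j), giving [2, 2]. So we have 2 block(s) of size 2 → block sizes [2, 2]

Assembling the blocks gives a Jordan form
J =
  [-4,  1,  0,  0]
  [ 0, -4,  0,  0]
  [ 0,  0, -4,  1]
  [ 0,  0,  0, -4]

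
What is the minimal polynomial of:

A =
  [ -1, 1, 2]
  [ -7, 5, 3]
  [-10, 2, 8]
x^3 - 12*x^2 + 48*x - 64

The characteristic polynomial is χ_A(x) = (x - 4)^3, so the eigenvalues are known. The minimal polynomial is
  m_A(x) = Π_λ (x − λ)^{k_λ}
where k_λ is the size of the *largest* Jordan block for λ (equivalently, the smallest k with (A − λI)^k v = 0 for every generalised eigenvector v of λ).

  λ = 4: largest Jordan block has size 3, contributing (x − 4)^3

So m_A(x) = (x - 4)^3 = x^3 - 12*x^2 + 48*x - 64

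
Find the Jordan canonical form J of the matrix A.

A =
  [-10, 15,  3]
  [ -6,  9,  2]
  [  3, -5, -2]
J_2(-1) ⊕ J_1(-1)

The characteristic polynomial is
  det(x·I − A) = x^3 + 3*x^2 + 3*x + 1 = (x + 1)^3

Eigenvalues and multiplicities (the geometric multiplicity of λ is n − rank(A − λI), which equals the number of Jordan blocks for λ):
  λ = -1: algebraic multiplicity = 3, geometric multiplicity = 2

Determining the block sizes for each eigenvalue:
  λ = -1: 2 blocks summing to 3 forces exactly one block of size 2 and the rest size 1 → block sizes [2, 1]

Assembling the blocks gives a Jordan form
J =
  [-1,  1,  0]
  [ 0, -1,  0]
  [ 0,  0, -1]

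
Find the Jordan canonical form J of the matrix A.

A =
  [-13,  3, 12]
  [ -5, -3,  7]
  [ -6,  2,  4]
J_3(-4)

The characteristic polynomial is
  det(x·I − A) = x^3 + 12*x^2 + 48*x + 64 = (x + 4)^3

Eigenvalues and multiplicities (the geometric multiplicity of λ is n − rank(A − λI), which equals the number of Jordan blocks for λ):
  λ = -4: algebraic multiplicity = 3, geometric multiplicity = 1

Determining the block sizes for each eigenvalue:
  λ = -4: one block (gm = 1), so the single block has size am = 3 → block sizes [3]

Assembling the blocks gives a Jordan form
J =
  [-4,  1,  0]
  [ 0, -4,  1]
  [ 0,  0, -4]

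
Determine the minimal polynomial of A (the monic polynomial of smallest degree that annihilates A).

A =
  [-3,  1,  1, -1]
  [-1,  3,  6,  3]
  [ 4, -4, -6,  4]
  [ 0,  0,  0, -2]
x^3 + 6*x^2 + 12*x + 8

The characteristic polynomial is χ_A(x) = (x + 2)^4, so the eigenvalues are known. The minimal polynomial is
  m_A(x) = Π_λ (x − λ)^{k_λ}
where k_λ is the size of the *largest* Jordan block for λ (equivalently, the smallest k with (A − λI)^k v = 0 for every generalised eigenvector v of λ).

  λ = -2: largest Jordan block has size 3, contributing (x + 2)^3

So m_A(x) = (x + 2)^3 = x^3 + 6*x^2 + 12*x + 8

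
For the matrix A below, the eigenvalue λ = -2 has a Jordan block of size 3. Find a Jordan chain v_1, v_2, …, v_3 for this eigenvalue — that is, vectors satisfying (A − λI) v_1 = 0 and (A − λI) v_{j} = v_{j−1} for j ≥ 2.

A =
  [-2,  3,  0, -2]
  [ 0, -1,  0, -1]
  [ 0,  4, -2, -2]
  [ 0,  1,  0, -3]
A Jordan chain for λ = -2 of length 3:
v_1 = (1, 0, 2, 0)ᵀ
v_2 = (3, 1, 4, 1)ᵀ
v_3 = (0, 1, 0, 0)ᵀ

Let N = A − (-2)·I. We want v_3 with N^3 v_3 = 0 but N^2 v_3 ≠ 0; then v_{j-1} := N · v_j for j = 3, …, 2.

Pick v_3 = (0, 1, 0, 0)ᵀ.
Then v_2 = N · v_3 = (3, 1, 4, 1)ᵀ.
Then v_1 = N · v_2 = (1, 0, 2, 0)ᵀ.

Sanity check: (A − (-2)·I) v_1 = (0, 0, 0, 0)ᵀ = 0. ✓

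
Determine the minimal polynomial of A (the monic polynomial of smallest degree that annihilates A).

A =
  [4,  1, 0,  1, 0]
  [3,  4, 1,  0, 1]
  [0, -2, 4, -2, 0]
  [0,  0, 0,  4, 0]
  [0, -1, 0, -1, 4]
x^3 - 12*x^2 + 48*x - 64

The characteristic polynomial is χ_A(x) = (x - 4)^5, so the eigenvalues are known. The minimal polynomial is
  m_A(x) = Π_λ (x − λ)^{k_λ}
where k_λ is the size of the *largest* Jordan block for λ (equivalently, the smallest k with (A − λI)^k v = 0 for every generalised eigenvector v of λ).

  λ = 4: largest Jordan block has size 3, contributing (x − 4)^3

So m_A(x) = (x - 4)^3 = x^3 - 12*x^2 + 48*x - 64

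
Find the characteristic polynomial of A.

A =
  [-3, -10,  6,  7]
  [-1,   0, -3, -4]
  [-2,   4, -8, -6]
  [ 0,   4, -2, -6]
x^4 + 17*x^3 + 108*x^2 + 304*x + 320

Expanding det(x·I − A) (e.g. by cofactor expansion or by noting that A is similar to its Jordan form J, which has the same characteristic polynomial as A) gives
  χ_A(x) = x^4 + 17*x^3 + 108*x^2 + 304*x + 320
which factors as (x + 4)^3*(x + 5). The eigenvalues (with algebraic multiplicities) are λ = -5 with multiplicity 1, λ = -4 with multiplicity 3.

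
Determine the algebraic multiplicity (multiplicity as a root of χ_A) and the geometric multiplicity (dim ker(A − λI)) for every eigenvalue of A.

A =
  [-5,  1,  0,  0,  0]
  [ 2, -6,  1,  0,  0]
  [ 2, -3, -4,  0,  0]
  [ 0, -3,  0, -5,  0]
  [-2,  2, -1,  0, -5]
λ = -5: alg = 5, geom = 3

Step 1 — factor the characteristic polynomial to read off the algebraic multiplicities:
  χ_A(x) = (x + 5)^5

Step 2 — compute geometric multiplicities via the rank-nullity identity g(λ) = n − rank(A − λI):
  rank(A − (-5)·I) = 2, so dim ker(A − (-5)·I) = n − 2 = 3

Summary:
  λ = -5: algebraic multiplicity = 5, geometric multiplicity = 3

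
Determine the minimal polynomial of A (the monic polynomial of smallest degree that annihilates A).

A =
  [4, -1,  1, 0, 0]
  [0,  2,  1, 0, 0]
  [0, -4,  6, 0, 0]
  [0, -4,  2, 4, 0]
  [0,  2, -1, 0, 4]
x^3 - 12*x^2 + 48*x - 64

The characteristic polynomial is χ_A(x) = (x - 4)^5, so the eigenvalues are known. The minimal polynomial is
  m_A(x) = Π_λ (x − λ)^{k_λ}
where k_λ is the size of the *largest* Jordan block for λ (equivalently, the smallest k with (A − λI)^k v = 0 for every generalised eigenvector v of λ).

  λ = 4: largest Jordan block has size 3, contributing (x − 4)^3

So m_A(x) = (x - 4)^3 = x^3 - 12*x^2 + 48*x - 64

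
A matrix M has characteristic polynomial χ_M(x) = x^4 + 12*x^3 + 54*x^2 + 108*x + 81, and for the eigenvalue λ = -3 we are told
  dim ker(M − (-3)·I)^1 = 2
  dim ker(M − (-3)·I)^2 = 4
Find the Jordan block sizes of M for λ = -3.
Block sizes for λ = -3: [2, 2]

From the dimensions of kernels of powers, the number of Jordan blocks of size at least j is d_j − d_{j−1} where d_j = dim ker(N^j) (with d_0 = 0). Computing the differences gives [2, 2].
The number of blocks of size exactly k is (#blocks of size ≥ k) − (#blocks of size ≥ k + 1), so the partition is: 2 block(s) of size 2.
In nonincreasing order the block sizes are [2, 2].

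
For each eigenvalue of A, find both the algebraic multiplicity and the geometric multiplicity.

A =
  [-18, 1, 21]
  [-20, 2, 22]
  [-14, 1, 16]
λ = 0: alg = 3, geom = 1

Step 1 — factor the characteristic polynomial to read off the algebraic multiplicities:
  χ_A(x) = x^3

Step 2 — compute geometric multiplicities via the rank-nullity identity g(λ) = n − rank(A − λI):
  rank(A − (0)·I) = 2, so dim ker(A − (0)·I) = n − 2 = 1

Summary:
  λ = 0: algebraic multiplicity = 3, geometric multiplicity = 1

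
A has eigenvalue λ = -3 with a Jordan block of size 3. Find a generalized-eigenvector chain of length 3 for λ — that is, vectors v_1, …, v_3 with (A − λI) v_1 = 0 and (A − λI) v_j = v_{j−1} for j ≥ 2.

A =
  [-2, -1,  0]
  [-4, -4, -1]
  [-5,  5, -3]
A Jordan chain for λ = -3 of length 3:
v_1 = (5, 5, -25)ᵀ
v_2 = (1, -4, -5)ᵀ
v_3 = (1, 0, 0)ᵀ

Let N = A − (-3)·I. We want v_3 with N^3 v_3 = 0 but N^2 v_3 ≠ 0; then v_{j-1} := N · v_j for j = 3, …, 2.

Pick v_3 = (1, 0, 0)ᵀ.
Then v_2 = N · v_3 = (1, -4, -5)ᵀ.
Then v_1 = N · v_2 = (5, 5, -25)ᵀ.

Sanity check: (A − (-3)·I) v_1 = (0, 0, 0)ᵀ = 0. ✓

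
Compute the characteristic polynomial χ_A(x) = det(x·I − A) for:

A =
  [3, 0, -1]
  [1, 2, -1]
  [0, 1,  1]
x^3 - 6*x^2 + 12*x - 8

Expanding det(x·I − A) (e.g. by cofactor expansion or by noting that A is similar to its Jordan form J, which has the same characteristic polynomial as A) gives
  χ_A(x) = x^3 - 6*x^2 + 12*x - 8
which factors as (x - 2)^3. The eigenvalues (with algebraic multiplicities) are λ = 2 with multiplicity 3.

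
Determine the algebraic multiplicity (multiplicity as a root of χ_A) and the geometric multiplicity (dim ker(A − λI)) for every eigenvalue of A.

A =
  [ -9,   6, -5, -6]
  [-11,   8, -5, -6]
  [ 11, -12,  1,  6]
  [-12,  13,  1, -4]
λ = -4: alg = 2, geom = 1; λ = 2: alg = 2, geom = 1

Step 1 — factor the characteristic polynomial to read off the algebraic multiplicities:
  χ_A(x) = (x - 2)^2*(x + 4)^2

Step 2 — compute geometric multiplicities via the rank-nullity identity g(λ) = n − rank(A − λI):
  rank(A − (-4)·I) = 3, so dim ker(A − (-4)·I) = n − 3 = 1
  rank(A − (2)·I) = 3, so dim ker(A − (2)·I) = n − 3 = 1

Summary:
  λ = -4: algebraic multiplicity = 2, geometric multiplicity = 1
  λ = 2: algebraic multiplicity = 2, geometric multiplicity = 1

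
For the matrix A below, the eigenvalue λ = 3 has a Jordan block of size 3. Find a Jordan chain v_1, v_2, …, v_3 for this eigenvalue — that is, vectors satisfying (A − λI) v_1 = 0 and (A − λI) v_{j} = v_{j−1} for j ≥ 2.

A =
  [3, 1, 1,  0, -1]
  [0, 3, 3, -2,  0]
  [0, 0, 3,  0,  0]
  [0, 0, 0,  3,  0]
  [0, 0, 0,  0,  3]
A Jordan chain for λ = 3 of length 3:
v_1 = (3, 0, 0, 0, 0)ᵀ
v_2 = (1, 3, 0, 0, 0)ᵀ
v_3 = (0, 0, 1, 0, 0)ᵀ

Let N = A − (3)·I. We want v_3 with N^3 v_3 = 0 but N^2 v_3 ≠ 0; then v_{j-1} := N · v_j for j = 3, …, 2.

Pick v_3 = (0, 0, 1, 0, 0)ᵀ.
Then v_2 = N · v_3 = (1, 3, 0, 0, 0)ᵀ.
Then v_1 = N · v_2 = (3, 0, 0, 0, 0)ᵀ.

Sanity check: (A − (3)·I) v_1 = (0, 0, 0, 0, 0)ᵀ = 0. ✓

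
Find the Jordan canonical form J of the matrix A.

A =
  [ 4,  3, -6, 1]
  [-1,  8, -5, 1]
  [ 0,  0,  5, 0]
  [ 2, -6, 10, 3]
J_3(5) ⊕ J_1(5)

The characteristic polynomial is
  det(x·I − A) = x^4 - 20*x^3 + 150*x^2 - 500*x + 625 = (x - 5)^4

Eigenvalues and multiplicities (the geometric multiplicity of λ is n − rank(A − λI), which equals the number of Jordan blocks for λ):
  λ = 5: algebraic multiplicity = 4, geometric multiplicity = 2

Determining the block sizes for each eigenvalue:
  λ = 5: with am = 4 and gm = 2, the partition is not yet determined (e.g. several partitions of 4 into 2 parts exist). Let N = A − (5)·I. Computing rank(N^1) = 2, rank(N^2) = 1, rank(N^3) = 0; the number of blocks of size ≥ j is rank(N^{j−1}) − rank(N^j), giving [2, 1, 1]. So we have 1 block(s) of size 3, 1 block(s) of size 1 → block sizes [3, 1]

Assembling the blocks gives a Jordan form
J =
  [5, 1, 0, 0]
  [0, 5, 1, 0]
  [0, 0, 5, 0]
  [0, 0, 0, 5]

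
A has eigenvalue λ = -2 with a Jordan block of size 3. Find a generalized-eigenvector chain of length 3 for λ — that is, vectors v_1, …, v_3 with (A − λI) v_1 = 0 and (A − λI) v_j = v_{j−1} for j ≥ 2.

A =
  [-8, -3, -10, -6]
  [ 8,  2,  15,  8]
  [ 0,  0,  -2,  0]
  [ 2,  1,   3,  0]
A Jordan chain for λ = -2 of length 3:
v_1 = (-3, 4, 0, 1)ᵀ
v_2 = (-10, 15, 0, 3)ᵀ
v_3 = (0, 0, 1, 0)ᵀ

Let N = A − (-2)·I. We want v_3 with N^3 v_3 = 0 but N^2 v_3 ≠ 0; then v_{j-1} := N · v_j for j = 3, …, 2.

Pick v_3 = (0, 0, 1, 0)ᵀ.
Then v_2 = N · v_3 = (-10, 15, 0, 3)ᵀ.
Then v_1 = N · v_2 = (-3, 4, 0, 1)ᵀ.

Sanity check: (A − (-2)·I) v_1 = (0, 0, 0, 0)ᵀ = 0. ✓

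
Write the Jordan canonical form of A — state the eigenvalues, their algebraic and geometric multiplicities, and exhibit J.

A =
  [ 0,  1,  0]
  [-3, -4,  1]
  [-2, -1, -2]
J_3(-2)

The characteristic polynomial is
  det(x·I − A) = x^3 + 6*x^2 + 12*x + 8 = (x + 2)^3

Eigenvalues and multiplicities (the geometric multiplicity of λ is n − rank(A − λI), which equals the number of Jordan blocks for λ):
  λ = -2: algebraic multiplicity = 3, geometric multiplicity = 1

Determining the block sizes for each eigenvalue:
  λ = -2: one block (gm = 1), so the single block has size am = 3 → block sizes [3]

Assembling the blocks gives a Jordan form
J =
  [-2,  1,  0]
  [ 0, -2,  1]
  [ 0,  0, -2]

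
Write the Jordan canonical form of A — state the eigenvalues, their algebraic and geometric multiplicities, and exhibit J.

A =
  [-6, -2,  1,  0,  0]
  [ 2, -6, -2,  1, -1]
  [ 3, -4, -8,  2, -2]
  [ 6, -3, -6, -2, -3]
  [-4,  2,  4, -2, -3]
J_2(-5) ⊕ J_2(-5) ⊕ J_1(-5)

The characteristic polynomial is
  det(x·I − A) = x^5 + 25*x^4 + 250*x^3 + 1250*x^2 + 3125*x + 3125 = (x + 5)^5

Eigenvalues and multiplicities (the geometric multiplicity of λ is n − rank(A − λI), which equals the number of Jordan blocks for λ):
  λ = -5: algebraic multiplicity = 5, geometric multiplicity = 3

Determining the block sizes for each eigenvalue:
  λ = -5: with am = 5 and gm = 3, the partition is not yet determined (e.g. several partitions of 5 into 3 parts exist). Let N = A − (-5)·I. Computing rank(N^1) = 2, rank(N^2) = 0; the number of blocks of size ≥ j is rank(N^{j−1}) − rank(N^j), giving [3, 2]. So we have 2 block(s) of size 2, 1 block(s) of size 1 → block sizes [2, 2, 1]

Assembling the blocks gives a Jordan form
J =
  [-5,  1,  0,  0,  0]
  [ 0, -5,  0,  0,  0]
  [ 0,  0, -5,  1,  0]
  [ 0,  0,  0, -5,  0]
  [ 0,  0,  0,  0, -5]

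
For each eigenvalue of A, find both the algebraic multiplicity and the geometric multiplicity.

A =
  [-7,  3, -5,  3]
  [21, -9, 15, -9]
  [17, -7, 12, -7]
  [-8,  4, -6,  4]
λ = 0: alg = 4, geom = 2

Step 1 — factor the characteristic polynomial to read off the algebraic multiplicities:
  χ_A(x) = x^4

Step 2 — compute geometric multiplicities via the rank-nullity identity g(λ) = n − rank(A − λI):
  rank(A − (0)·I) = 2, so dim ker(A − (0)·I) = n − 2 = 2

Summary:
  λ = 0: algebraic multiplicity = 4, geometric multiplicity = 2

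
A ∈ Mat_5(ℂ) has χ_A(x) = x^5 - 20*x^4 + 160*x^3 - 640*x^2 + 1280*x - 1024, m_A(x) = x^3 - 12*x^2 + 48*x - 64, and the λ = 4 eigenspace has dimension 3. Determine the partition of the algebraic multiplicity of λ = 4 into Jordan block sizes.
Block sizes for λ = 4: [3, 1, 1]

Step 1 — from the characteristic polynomial, algebraic multiplicity of λ = 4 is 5. From dim ker(A − (4)·I) = 3, there are exactly 3 Jordan blocks for λ = 4.
Step 2 — from the minimal polynomial, the factor (x − 4)^3 tells us the largest block for λ = 4 has size 3.
Step 3 — with total size 5, 3 blocks, and largest block 3, the block sizes (in nonincreasing order) are [3, 1, 1].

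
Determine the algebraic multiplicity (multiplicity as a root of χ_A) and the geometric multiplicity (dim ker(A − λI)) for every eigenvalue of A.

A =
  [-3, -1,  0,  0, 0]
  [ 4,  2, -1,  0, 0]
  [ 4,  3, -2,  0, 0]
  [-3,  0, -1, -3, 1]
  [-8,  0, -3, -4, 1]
λ = -1: alg = 5, geom = 2

Step 1 — factor the characteristic polynomial to read off the algebraic multiplicities:
  χ_A(x) = (x + 1)^5

Step 2 — compute geometric multiplicities via the rank-nullity identity g(λ) = n − rank(A − λI):
  rank(A − (-1)·I) = 3, so dim ker(A − (-1)·I) = n − 3 = 2

Summary:
  λ = -1: algebraic multiplicity = 5, geometric multiplicity = 2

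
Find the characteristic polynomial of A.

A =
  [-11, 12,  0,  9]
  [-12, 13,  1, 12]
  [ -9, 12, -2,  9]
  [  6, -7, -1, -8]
x^4 + 8*x^3 + 24*x^2 + 32*x + 16

Expanding det(x·I − A) (e.g. by cofactor expansion or by noting that A is similar to its Jordan form J, which has the same characteristic polynomial as A) gives
  χ_A(x) = x^4 + 8*x^3 + 24*x^2 + 32*x + 16
which factors as (x + 2)^4. The eigenvalues (with algebraic multiplicities) are λ = -2 with multiplicity 4.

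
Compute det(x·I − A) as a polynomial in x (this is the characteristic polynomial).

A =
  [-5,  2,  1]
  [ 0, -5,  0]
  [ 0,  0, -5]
x^3 + 15*x^2 + 75*x + 125

Expanding det(x·I − A) (e.g. by cofactor expansion or by noting that A is similar to its Jordan form J, which has the same characteristic polynomial as A) gives
  χ_A(x) = x^3 + 15*x^2 + 75*x + 125
which factors as (x + 5)^3. The eigenvalues (with algebraic multiplicities) are λ = -5 with multiplicity 3.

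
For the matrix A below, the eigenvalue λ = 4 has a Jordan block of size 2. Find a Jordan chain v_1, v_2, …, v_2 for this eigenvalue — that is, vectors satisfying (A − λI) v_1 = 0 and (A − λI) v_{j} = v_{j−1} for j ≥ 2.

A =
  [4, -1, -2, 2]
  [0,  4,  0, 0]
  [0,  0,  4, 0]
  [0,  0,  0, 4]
A Jordan chain for λ = 4 of length 2:
v_1 = (-1, 0, 0, 0)ᵀ
v_2 = (0, 1, 0, 0)ᵀ

Let N = A − (4)·I. We want v_2 with N^2 v_2 = 0 but N^1 v_2 ≠ 0; then v_{j-1} := N · v_j for j = 2, …, 2.

Pick v_2 = (0, 1, 0, 0)ᵀ.
Then v_1 = N · v_2 = (-1, 0, 0, 0)ᵀ.

Sanity check: (A − (4)·I) v_1 = (0, 0, 0, 0)ᵀ = 0. ✓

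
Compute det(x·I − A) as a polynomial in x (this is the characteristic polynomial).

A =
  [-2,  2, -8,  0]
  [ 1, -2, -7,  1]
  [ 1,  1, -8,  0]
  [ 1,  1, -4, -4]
x^4 + 16*x^3 + 96*x^2 + 256*x + 256

Expanding det(x·I − A) (e.g. by cofactor expansion or by noting that A is similar to its Jordan form J, which has the same characteristic polynomial as A) gives
  χ_A(x) = x^4 + 16*x^3 + 96*x^2 + 256*x + 256
which factors as (x + 4)^4. The eigenvalues (with algebraic multiplicities) are λ = -4 with multiplicity 4.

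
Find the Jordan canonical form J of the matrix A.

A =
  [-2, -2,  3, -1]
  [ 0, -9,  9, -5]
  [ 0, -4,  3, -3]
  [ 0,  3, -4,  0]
J_3(-2) ⊕ J_1(-2)

The characteristic polynomial is
  det(x·I − A) = x^4 + 8*x^3 + 24*x^2 + 32*x + 16 = (x + 2)^4

Eigenvalues and multiplicities (the geometric multiplicity of λ is n − rank(A − λI), which equals the number of Jordan blocks for λ):
  λ = -2: algebraic multiplicity = 4, geometric multiplicity = 2

Determining the block sizes for each eigenvalue:
  λ = -2: with am = 4 and gm = 2, the partition is not yet determined (e.g. several partitions of 4 into 2 parts exist). Let N = A − (-2)·I. Computing rank(N^1) = 2, rank(N^2) = 1, rank(N^3) = 0; the number of blocks of size ≥ j is rank(N^{j−1}) − rank(N^j), giving [2, 1, 1]. So we have 1 block(s) of size 3, 1 block(s) of size 1 → block sizes [3, 1]

Assembling the blocks gives a Jordan form
J =
  [-2,  1,  0,  0]
  [ 0, -2,  1,  0]
  [ 0,  0, -2,  0]
  [ 0,  0,  0, -2]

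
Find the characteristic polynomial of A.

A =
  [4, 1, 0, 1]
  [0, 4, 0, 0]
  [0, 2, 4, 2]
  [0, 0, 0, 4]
x^4 - 16*x^3 + 96*x^2 - 256*x + 256

Expanding det(x·I − A) (e.g. by cofactor expansion or by noting that A is similar to its Jordan form J, which has the same characteristic polynomial as A) gives
  χ_A(x) = x^4 - 16*x^3 + 96*x^2 - 256*x + 256
which factors as (x - 4)^4. The eigenvalues (with algebraic multiplicities) are λ = 4 with multiplicity 4.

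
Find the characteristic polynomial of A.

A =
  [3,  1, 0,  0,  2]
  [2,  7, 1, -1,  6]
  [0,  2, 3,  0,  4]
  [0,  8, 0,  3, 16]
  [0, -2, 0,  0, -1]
x^5 - 15*x^4 + 90*x^3 - 270*x^2 + 405*x - 243

Expanding det(x·I − A) (e.g. by cofactor expansion or by noting that A is similar to its Jordan form J, which has the same characteristic polynomial as A) gives
  χ_A(x) = x^5 - 15*x^4 + 90*x^3 - 270*x^2 + 405*x - 243
which factors as (x - 3)^5. The eigenvalues (with algebraic multiplicities) are λ = 3 with multiplicity 5.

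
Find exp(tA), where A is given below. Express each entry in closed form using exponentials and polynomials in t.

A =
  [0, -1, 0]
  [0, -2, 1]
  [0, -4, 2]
e^{tA} =
  [1, t^2 - t, -t^2/2]
  [0, 1 - 2*t, t]
  [0, -4*t, 2*t + 1]

Strategy: write A = P · J · P⁻¹ where J is a Jordan canonical form, so e^{tA} = P · e^{tJ} · P⁻¹, and e^{tJ} can be computed block-by-block.

A has Jordan form
J =
  [0, 1, 0]
  [0, 0, 1]
  [0, 0, 0]
(up to reordering of blocks).

Per-block formulas:
  For a 3×3 Jordan block J_3(0): exp(t · J_3(0)) = e^(0t)·(I + t·N + (t^2/2)·N^2), where N is the 3×3 nilpotent shift.

After assembling e^{tJ} and conjugating by P, we get:

e^{tA} =
  [1, t^2 - t, -t^2/2]
  [0, 1 - 2*t, t]
  [0, -4*t, 2*t + 1]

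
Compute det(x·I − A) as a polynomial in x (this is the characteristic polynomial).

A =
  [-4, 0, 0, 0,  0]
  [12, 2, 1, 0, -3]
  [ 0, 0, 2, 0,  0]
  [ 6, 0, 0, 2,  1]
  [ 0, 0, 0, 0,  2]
x^5 - 4*x^4 - 8*x^3 + 64*x^2 - 112*x + 64

Expanding det(x·I − A) (e.g. by cofactor expansion or by noting that A is similar to its Jordan form J, which has the same characteristic polynomial as A) gives
  χ_A(x) = x^5 - 4*x^4 - 8*x^3 + 64*x^2 - 112*x + 64
which factors as (x - 2)^4*(x + 4). The eigenvalues (with algebraic multiplicities) are λ = -4 with multiplicity 1, λ = 2 with multiplicity 4.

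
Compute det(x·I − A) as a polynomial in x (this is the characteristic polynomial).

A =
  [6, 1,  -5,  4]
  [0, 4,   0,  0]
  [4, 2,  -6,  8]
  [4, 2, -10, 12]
x^4 - 16*x^3 + 96*x^2 - 256*x + 256

Expanding det(x·I − A) (e.g. by cofactor expansion or by noting that A is similar to its Jordan form J, which has the same characteristic polynomial as A) gives
  χ_A(x) = x^4 - 16*x^3 + 96*x^2 - 256*x + 256
which factors as (x - 4)^4. The eigenvalues (with algebraic multiplicities) are λ = 4 with multiplicity 4.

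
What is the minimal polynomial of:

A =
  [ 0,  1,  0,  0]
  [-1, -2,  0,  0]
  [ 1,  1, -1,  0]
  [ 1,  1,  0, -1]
x^2 + 2*x + 1

The characteristic polynomial is χ_A(x) = (x + 1)^4, so the eigenvalues are known. The minimal polynomial is
  m_A(x) = Π_λ (x − λ)^{k_λ}
where k_λ is the size of the *largest* Jordan block for λ (equivalently, the smallest k with (A − λI)^k v = 0 for every generalised eigenvector v of λ).

  λ = -1: largest Jordan block has size 2, contributing (x + 1)^2

So m_A(x) = (x + 1)^2 = x^2 + 2*x + 1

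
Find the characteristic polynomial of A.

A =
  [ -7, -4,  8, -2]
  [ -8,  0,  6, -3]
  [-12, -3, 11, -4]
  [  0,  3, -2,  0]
x^4 - 4*x^3 + 6*x^2 - 4*x + 1

Expanding det(x·I − A) (e.g. by cofactor expansion or by noting that A is similar to its Jordan form J, which has the same characteristic polynomial as A) gives
  χ_A(x) = x^4 - 4*x^3 + 6*x^2 - 4*x + 1
which factors as (x - 1)^4. The eigenvalues (with algebraic multiplicities) are λ = 1 with multiplicity 4.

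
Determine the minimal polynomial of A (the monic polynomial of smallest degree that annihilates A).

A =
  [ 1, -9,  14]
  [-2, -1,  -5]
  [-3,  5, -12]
x^3 + 12*x^2 + 48*x + 64

The characteristic polynomial is χ_A(x) = (x + 4)^3, so the eigenvalues are known. The minimal polynomial is
  m_A(x) = Π_λ (x − λ)^{k_λ}
where k_λ is the size of the *largest* Jordan block for λ (equivalently, the smallest k with (A − λI)^k v = 0 for every generalised eigenvector v of λ).

  λ = -4: largest Jordan block has size 3, contributing (x + 4)^3

So m_A(x) = (x + 4)^3 = x^3 + 12*x^2 + 48*x + 64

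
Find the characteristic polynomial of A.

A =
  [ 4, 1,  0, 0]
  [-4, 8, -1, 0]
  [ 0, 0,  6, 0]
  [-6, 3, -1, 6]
x^4 - 24*x^3 + 216*x^2 - 864*x + 1296

Expanding det(x·I − A) (e.g. by cofactor expansion or by noting that A is similar to its Jordan form J, which has the same characteristic polynomial as A) gives
  χ_A(x) = x^4 - 24*x^3 + 216*x^2 - 864*x + 1296
which factors as (x - 6)^4. The eigenvalues (with algebraic multiplicities) are λ = 6 with multiplicity 4.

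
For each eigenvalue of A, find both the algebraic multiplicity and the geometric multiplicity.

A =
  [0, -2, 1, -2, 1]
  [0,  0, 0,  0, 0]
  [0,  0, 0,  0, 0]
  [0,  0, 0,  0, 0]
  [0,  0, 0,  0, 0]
λ = 0: alg = 5, geom = 4

Step 1 — factor the characteristic polynomial to read off the algebraic multiplicities:
  χ_A(x) = x^5

Step 2 — compute geometric multiplicities via the rank-nullity identity g(λ) = n − rank(A − λI):
  rank(A − (0)·I) = 1, so dim ker(A − (0)·I) = n − 1 = 4

Summary:
  λ = 0: algebraic multiplicity = 5, geometric multiplicity = 4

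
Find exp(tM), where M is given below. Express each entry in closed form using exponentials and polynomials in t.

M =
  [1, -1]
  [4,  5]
e^{tM} =
  [-2*t*exp(3*t) + exp(3*t), -t*exp(3*t)]
  [4*t*exp(3*t), 2*t*exp(3*t) + exp(3*t)]

Strategy: write M = P · J · P⁻¹ where J is a Jordan canonical form, so e^{tM} = P · e^{tJ} · P⁻¹, and e^{tJ} can be computed block-by-block.

M has Jordan form
J =
  [3, 1]
  [0, 3]
(up to reordering of blocks).

Per-block formulas:
  For a 2×2 Jordan block J_2(3): exp(t · J_2(3)) = e^(3t)·(I + t·N), where N is the 2×2 nilpotent shift.

After assembling e^{tJ} and conjugating by P, we get:

e^{tM} =
  [-2*t*exp(3*t) + exp(3*t), -t*exp(3*t)]
  [4*t*exp(3*t), 2*t*exp(3*t) + exp(3*t)]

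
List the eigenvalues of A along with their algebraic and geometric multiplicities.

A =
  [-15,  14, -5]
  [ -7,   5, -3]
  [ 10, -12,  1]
λ = -3: alg = 3, geom = 1

Step 1 — factor the characteristic polynomial to read off the algebraic multiplicities:
  χ_A(x) = (x + 3)^3

Step 2 — compute geometric multiplicities via the rank-nullity identity g(λ) = n − rank(A − λI):
  rank(A − (-3)·I) = 2, so dim ker(A − (-3)·I) = n − 2 = 1

Summary:
  λ = -3: algebraic multiplicity = 3, geometric multiplicity = 1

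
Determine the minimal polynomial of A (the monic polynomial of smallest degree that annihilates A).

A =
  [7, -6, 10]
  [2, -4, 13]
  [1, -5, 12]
x^3 - 15*x^2 + 75*x - 125

The characteristic polynomial is χ_A(x) = (x - 5)^3, so the eigenvalues are known. The minimal polynomial is
  m_A(x) = Π_λ (x − λ)^{k_λ}
where k_λ is the size of the *largest* Jordan block for λ (equivalently, the smallest k with (A − λI)^k v = 0 for every generalised eigenvector v of λ).

  λ = 5: largest Jordan block has size 3, contributing (x − 5)^3

So m_A(x) = (x - 5)^3 = x^3 - 15*x^2 + 75*x - 125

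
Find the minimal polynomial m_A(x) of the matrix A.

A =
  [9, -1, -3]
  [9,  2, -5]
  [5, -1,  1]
x^3 - 12*x^2 + 48*x - 64

The characteristic polynomial is χ_A(x) = (x - 4)^3, so the eigenvalues are known. The minimal polynomial is
  m_A(x) = Π_λ (x − λ)^{k_λ}
where k_λ is the size of the *largest* Jordan block for λ (equivalently, the smallest k with (A − λI)^k v = 0 for every generalised eigenvector v of λ).

  λ = 4: largest Jordan block has size 3, contributing (x − 4)^3

So m_A(x) = (x - 4)^3 = x^3 - 12*x^2 + 48*x - 64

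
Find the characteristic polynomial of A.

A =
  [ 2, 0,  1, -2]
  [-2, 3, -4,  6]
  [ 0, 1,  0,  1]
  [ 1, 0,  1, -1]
x^4 - 4*x^3 + 6*x^2 - 4*x + 1

Expanding det(x·I − A) (e.g. by cofactor expansion or by noting that A is similar to its Jordan form J, which has the same characteristic polynomial as A) gives
  χ_A(x) = x^4 - 4*x^3 + 6*x^2 - 4*x + 1
which factors as (x - 1)^4. The eigenvalues (with algebraic multiplicities) are λ = 1 with multiplicity 4.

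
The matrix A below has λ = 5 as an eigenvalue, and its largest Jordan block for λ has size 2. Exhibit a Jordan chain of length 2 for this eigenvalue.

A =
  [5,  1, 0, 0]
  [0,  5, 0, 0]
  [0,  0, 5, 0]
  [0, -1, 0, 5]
A Jordan chain for λ = 5 of length 2:
v_1 = (1, 0, 0, -1)ᵀ
v_2 = (0, 1, 0, 0)ᵀ

Let N = A − (5)·I. We want v_2 with N^2 v_2 = 0 but N^1 v_2 ≠ 0; then v_{j-1} := N · v_j for j = 2, …, 2.

Pick v_2 = (0, 1, 0, 0)ᵀ.
Then v_1 = N · v_2 = (1, 0, 0, -1)ᵀ.

Sanity check: (A − (5)·I) v_1 = (0, 0, 0, 0)ᵀ = 0. ✓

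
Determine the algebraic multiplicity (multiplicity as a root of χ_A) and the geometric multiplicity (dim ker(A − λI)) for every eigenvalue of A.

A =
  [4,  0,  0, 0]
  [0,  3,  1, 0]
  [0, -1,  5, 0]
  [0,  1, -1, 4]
λ = 4: alg = 4, geom = 3

Step 1 — factor the characteristic polynomial to read off the algebraic multiplicities:
  χ_A(x) = (x - 4)^4

Step 2 — compute geometric multiplicities via the rank-nullity identity g(λ) = n − rank(A − λI):
  rank(A − (4)·I) = 1, so dim ker(A − (4)·I) = n − 1 = 3

Summary:
  λ = 4: algebraic multiplicity = 4, geometric multiplicity = 3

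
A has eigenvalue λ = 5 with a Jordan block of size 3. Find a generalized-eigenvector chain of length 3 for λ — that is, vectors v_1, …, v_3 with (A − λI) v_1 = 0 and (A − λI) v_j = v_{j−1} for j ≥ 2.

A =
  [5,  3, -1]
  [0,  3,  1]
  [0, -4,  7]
A Jordan chain for λ = 5 of length 3:
v_1 = (-2, 0, 0)ᵀ
v_2 = (3, -2, -4)ᵀ
v_3 = (0, 1, 0)ᵀ

Let N = A − (5)·I. We want v_3 with N^3 v_3 = 0 but N^2 v_3 ≠ 0; then v_{j-1} := N · v_j for j = 3, …, 2.

Pick v_3 = (0, 1, 0)ᵀ.
Then v_2 = N · v_3 = (3, -2, -4)ᵀ.
Then v_1 = N · v_2 = (-2, 0, 0)ᵀ.

Sanity check: (A − (5)·I) v_1 = (0, 0, 0)ᵀ = 0. ✓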